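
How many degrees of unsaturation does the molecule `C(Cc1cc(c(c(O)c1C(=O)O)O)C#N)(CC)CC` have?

7

Molecular formula from the SMILES: C14H17NO4.
DoU = (2C + 2 + N − H − X)/2 = (2·14 + 2 + 1 − 17 − 0)/2 = 14/2 = 7.
(Structurally: 1 ring(s) + 6 π bond(s) = 7.)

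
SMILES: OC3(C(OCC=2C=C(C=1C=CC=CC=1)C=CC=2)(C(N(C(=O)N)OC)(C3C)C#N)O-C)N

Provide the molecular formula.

Heavy atoms from the SMILES: 22 C, 4 N, 5 O.
Implicit hydrogens by atom environment:
  9 × C (aromatic): 1 H each → 9
  5 × C: no H
  4 × O: no H
  3 × C: 3 H each → 9
  3 × C (aromatic): no H
  2 × N: 2 H each → 4
  2 × N: no H
  1 × C: 2 H
  1 × C: 1 H
  1 × O: 1 H
  Total hydrogens = 26.
Molecular formula: C22H26N4O5

C22H26N4O5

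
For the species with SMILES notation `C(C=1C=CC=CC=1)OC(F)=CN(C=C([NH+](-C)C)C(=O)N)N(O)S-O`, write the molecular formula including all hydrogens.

Heavy atoms from the SMILES: 14 C, 1 F, 4 N, 4 O, 1 S.
Implicit hydrogens by atom environment:
  5 × C (aromatic): 1 H each → 5
  3 × C: no H
  2 × C: 3 H each → 6
  2 × C: 1 H each → 2
  2 × N: no H
  2 × O: 1 H each → 2
  2 × O: no H
  1 × C: 2 H
  1 × C (aromatic): no H
  1 × F: no H
  1 × N: 2 H
  1 × N (charge +1): 1 H
  1 × S: no H
  Total hydrogens = 20.
Net charge +1.
Molecular formula: C14H20FN4O4S+

C14H20FN4O4S+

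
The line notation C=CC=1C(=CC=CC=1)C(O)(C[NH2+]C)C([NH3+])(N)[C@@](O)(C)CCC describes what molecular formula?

[C17H31N3O2]2+

Heavy atoms from the SMILES: 17 C, 3 N, 2 O.
Implicit hydrogens by atom environment:
  4 × C: 2 H each → 8
  4 × C (aromatic): 1 H each → 4
  3 × C: 3 H each → 9
  3 × C: no H
  2 × C (aromatic): no H
  2 × O: 1 H each → 2
  1 × C: 1 H
  1 × N (charge +1): 3 H
  1 × N: 2 H
  1 × N (charge +1): 2 H
  Total hydrogens = 31.
Net charge +2.
Molecular formula: [C17H31N3O2]2+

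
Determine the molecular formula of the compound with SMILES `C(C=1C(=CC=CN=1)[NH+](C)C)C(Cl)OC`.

Heavy atoms from the SMILES: 10 C, 1 Cl, 2 N, 1 O.
Implicit hydrogens by atom environment:
  3 × C: 3 H each → 9
  3 × C (aromatic): 1 H each → 3
  2 × C (aromatic): no H
  1 × C: 2 H
  1 × C: 1 H
  1 × Cl: no H
  1 × N (charge +1): 1 H
  1 × N (aromatic): no H
  1 × O: no H
  Total hydrogens = 16.
Net charge +1.
Molecular formula: C10H16ClN2O+

C10H16ClN2O+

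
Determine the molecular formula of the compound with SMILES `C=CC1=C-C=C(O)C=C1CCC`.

C11H14O

Heavy atoms from the SMILES: 11 C, 1 O.
Implicit hydrogens by atom environment:
  3 × C: 2 H each → 6
  3 × C (aromatic): 1 H each → 3
  3 × C (aromatic): no H
  1 × C: 3 H
  1 × C: 1 H
  1 × O: 1 H
  Total hydrogens = 14.
Molecular formula: C11H14O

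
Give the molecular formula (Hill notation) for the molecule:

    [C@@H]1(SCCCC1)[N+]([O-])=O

C5H9NO2S

Heavy atoms from the SMILES: 5 C, 1 N, 2 O, 1 S.
Implicit hydrogens by atom environment:
  4 × C: 2 H each → 8
  1 × C: 1 H
  1 × N (charge +1): no H
  1 × O: no H
  1 × O (charge -1): no H
  1 × S: no H
  Total hydrogens = 9.
Molecular formula: C5H9NO2S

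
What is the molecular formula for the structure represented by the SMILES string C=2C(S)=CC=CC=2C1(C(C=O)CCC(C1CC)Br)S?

C15H19BrOS2

Heavy atoms from the SMILES: 1 Br, 15 C, 1 O, 2 S.
Implicit hydrogens by atom environment:
  4 × C: 1 H each → 4
  4 × C (aromatic): 1 H each → 4
  3 × C: 2 H each → 6
  2 × C (aromatic): no H
  2 × S: 1 H each → 2
  1 × Br: no H
  1 × C: 3 H
  1 × C: no H
  1 × O: no H
  Total hydrogens = 19.
Molecular formula: C15H19BrOS2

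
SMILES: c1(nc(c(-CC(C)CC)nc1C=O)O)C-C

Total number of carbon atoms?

The symbol for carbon appears 12 times in the SMILES. Lowercase c denotes aromatic carbon and counts toward C.

12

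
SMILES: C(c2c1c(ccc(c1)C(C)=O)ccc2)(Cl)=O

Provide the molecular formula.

Heavy atoms from the SMILES: 13 C, 1 Cl, 2 O.
Implicit hydrogens by atom environment:
  6 × C (aromatic): 1 H each → 6
  4 × C (aromatic): no H
  2 × C: no H
  2 × O: no H
  1 × C: 3 H
  1 × Cl: no H
  Total hydrogens = 9.
Molecular formula: C13H9ClO2

C13H9ClO2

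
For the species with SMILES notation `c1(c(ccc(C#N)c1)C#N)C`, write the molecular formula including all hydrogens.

C9H6N2

Heavy atoms from the SMILES: 9 C, 2 N.
Implicit hydrogens by atom environment:
  3 × C (aromatic): 1 H each → 3
  3 × C (aromatic): no H
  2 × C: no H
  2 × N: no H
  1 × C: 3 H
  Total hydrogens = 6.
Molecular formula: C9H6N2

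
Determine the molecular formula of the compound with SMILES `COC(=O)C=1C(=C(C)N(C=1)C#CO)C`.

C10H11NO3

Heavy atoms from the SMILES: 10 C, 1 N, 3 O.
Implicit hydrogens by atom environment:
  3 × C: 3 H each → 9
  3 × C (aromatic): no H
  3 × C: no H
  2 × O: no H
  1 × C (aromatic): 1 H
  1 × N (aromatic): no H
  1 × O: 1 H
  Total hydrogens = 11.
Molecular formula: C10H11NO3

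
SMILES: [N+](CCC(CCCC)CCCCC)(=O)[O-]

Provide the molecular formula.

Heavy atoms from the SMILES: 12 C, 1 N, 2 O.
Implicit hydrogens by atom environment:
  9 × C: 2 H each → 18
  2 × C: 3 H each → 6
  1 × C: 1 H
  1 × N (charge +1): no H
  1 × O: no H
  1 × O (charge -1): no H
  Total hydrogens = 25.
Molecular formula: C12H25NO2

C12H25NO2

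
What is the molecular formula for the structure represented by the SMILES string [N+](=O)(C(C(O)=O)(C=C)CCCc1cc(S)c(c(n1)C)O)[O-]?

C13H16N2O5S

Heavy atoms from the SMILES: 13 C, 2 N, 5 O, 1 S.
Implicit hydrogens by atom environment:
  4 × C: 2 H each → 8
  4 × C (aromatic): no H
  2 × C: no H
  2 × O: 1 H each → 2
  2 × O: no H
  1 × C: 3 H
  1 × C (aromatic): 1 H
  1 × C: 1 H
  1 × N (aromatic): no H
  1 × N (charge +1): no H
  1 × O (charge -1): no H
  1 × S: 1 H
  Total hydrogens = 16.
Molecular formula: C13H16N2O5S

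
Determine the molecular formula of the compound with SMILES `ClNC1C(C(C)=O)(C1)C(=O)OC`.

Heavy atoms from the SMILES: 7 C, 1 Cl, 1 N, 3 O.
Implicit hydrogens by atom environment:
  3 × C: no H
  3 × O: no H
  2 × C: 3 H each → 6
  1 × C: 2 H
  1 × C: 1 H
  1 × Cl: no H
  1 × N: 1 H
  Total hydrogens = 10.
Molecular formula: C7H10ClNO3

C7H10ClNO3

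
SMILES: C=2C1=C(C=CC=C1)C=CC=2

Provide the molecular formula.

C10H8

Heavy atoms from the SMILES: 10 C.
Implicit hydrogens by atom environment:
  8 × C (aromatic): 1 H each → 8
  2 × C (aromatic): no H
  Total hydrogens = 8.
Molecular formula: C10H8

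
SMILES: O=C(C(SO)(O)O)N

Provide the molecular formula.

Heavy atoms from the SMILES: 2 C, 1 N, 4 O, 1 S.
Implicit hydrogens by atom environment:
  3 × O: 1 H each → 3
  2 × C: no H
  1 × N: 2 H
  1 × O: no H
  1 × S: no H
  Total hydrogens = 5.
Molecular formula: C2H5NO4S

C2H5NO4S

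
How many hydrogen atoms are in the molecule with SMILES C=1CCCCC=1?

Hydrogens are implicit in SMILES; fill each atom to its normal valence:
  4 × C: 2 H each → 8
  2 × C: 1 H each → 2
  Total hydrogens = 10.

10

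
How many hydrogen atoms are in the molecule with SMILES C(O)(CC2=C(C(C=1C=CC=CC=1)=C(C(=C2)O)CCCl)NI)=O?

Hydrogens are implicit in SMILES; fill each atom to its normal valence:
  6 × C (aromatic): 1 H each → 6
  6 × C (aromatic): no H
  3 × C: 2 H each → 6
  2 × O: 1 H each → 2
  1 × C: no H
  1 × Cl: no H
  1 × I: no H
  1 × N: 1 H
  1 × O: no H
  Total hydrogens = 15.

15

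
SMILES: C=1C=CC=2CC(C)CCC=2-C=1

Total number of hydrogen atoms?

14

Hydrogens are implicit in SMILES; fill each atom to its normal valence:
  4 × C (aromatic): 1 H each → 4
  3 × C: 2 H each → 6
  2 × C (aromatic): no H
  1 × C: 3 H
  1 × C: 1 H
  Total hydrogens = 14.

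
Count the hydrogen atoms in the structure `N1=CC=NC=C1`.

4

Hydrogens are implicit in SMILES; fill each atom to its normal valence:
  4 × C (aromatic): 1 H each → 4
  2 × N (aromatic): no H
  Total hydrogens = 4.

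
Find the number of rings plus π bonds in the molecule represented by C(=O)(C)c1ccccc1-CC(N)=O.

Molecular formula from the SMILES: C10H11NO2.
DoU = (2C + 2 + N − H − X)/2 = (2·10 + 2 + 1 − 11 − 0)/2 = 12/2 = 6.
(Structurally: 1 ring(s) + 5 π bond(s) = 6.)

6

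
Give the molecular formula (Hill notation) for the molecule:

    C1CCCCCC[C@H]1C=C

Heavy atoms from the SMILES: 10 C.
Implicit hydrogens by atom environment:
  8 × C: 2 H each → 16
  2 × C: 1 H each → 2
  Total hydrogens = 18.
Molecular formula: C10H18

C10H18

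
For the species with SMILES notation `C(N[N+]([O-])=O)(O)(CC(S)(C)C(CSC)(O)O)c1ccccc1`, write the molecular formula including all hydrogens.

C13H20N2O5S2

Heavy atoms from the SMILES: 13 C, 2 N, 5 O, 2 S.
Implicit hydrogens by atom environment:
  5 × C (aromatic): 1 H each → 5
  3 × C: no H
  3 × O: 1 H each → 3
  2 × C: 3 H each → 6
  2 × C: 2 H each → 4
  1 × C (aromatic): no H
  1 × N: 1 H
  1 × N (charge +1): no H
  1 × O: no H
  1 × O (charge -1): no H
  1 × S: 1 H
  1 × S: no H
  Total hydrogens = 20.
Molecular formula: C13H20N2O5S2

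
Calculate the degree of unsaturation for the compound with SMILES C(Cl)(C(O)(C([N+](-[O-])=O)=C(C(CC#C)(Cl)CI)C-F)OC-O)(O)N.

4

Molecular formula from the SMILES: C11H14Cl2FIN2O6.
DoU = (2C + 2 + N − H − X)/2 = (2·11 + 2 + 2 − 14 − 4)/2 = 8/2 = 4.
(Structurally: 0 ring(s) + 4 π bond(s) = 4.)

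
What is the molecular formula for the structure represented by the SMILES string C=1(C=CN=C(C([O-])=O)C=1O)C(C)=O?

Heavy atoms from the SMILES: 8 C, 1 N, 4 O.
Implicit hydrogens by atom environment:
  3 × C (aromatic): no H
  2 × C (aromatic): 1 H each → 2
  2 × C: no H
  2 × O: no H
  1 × C: 3 H
  1 × N (aromatic): no H
  1 × O: 1 H
  1 × O (charge -1): no H
  Total hydrogens = 6.
Net charge -1.
Molecular formula: C8H6NO4-

C8H6NO4-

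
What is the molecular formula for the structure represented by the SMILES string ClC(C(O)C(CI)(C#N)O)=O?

Heavy atoms from the SMILES: 5 C, 1 Cl, 1 I, 1 N, 3 O.
Implicit hydrogens by atom environment:
  3 × C: no H
  2 × O: 1 H each → 2
  1 × C: 2 H
  1 × C: 1 H
  1 × Cl: no H
  1 × I: no H
  1 × N: no H
  1 × O: no H
  Total hydrogens = 5.
Molecular formula: C5H5ClINO3

C5H5ClINO3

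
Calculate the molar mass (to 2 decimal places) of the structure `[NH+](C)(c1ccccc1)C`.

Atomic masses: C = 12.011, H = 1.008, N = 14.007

122.19

Molecular formula: C8H12N+.
M = 8×12.011 + 12×1.008 + 1×14.007 = 122.19 g/mol.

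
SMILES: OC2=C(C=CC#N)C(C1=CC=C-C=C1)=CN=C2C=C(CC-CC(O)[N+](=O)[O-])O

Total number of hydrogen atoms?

Hydrogens are implicit in SMILES; fill each atom to its normal valence:
  6 × C (aromatic): 1 H each → 6
  5 × C (aromatic): no H
  4 × C: 1 H each → 4
  3 × C: 2 H each → 6
  3 × O: 1 H each → 3
  2 × C: no H
  1 × N (aromatic): no H
  1 × N (charge +1): no H
  1 × N: no H
  1 × O: no H
  1 × O (charge -1): no H
  Total hydrogens = 19.

19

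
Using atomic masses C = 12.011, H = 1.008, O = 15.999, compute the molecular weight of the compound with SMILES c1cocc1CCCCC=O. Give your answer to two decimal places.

Molecular formula: C9H12O2.
M = 9×12.011 + 12×1.008 + 2×15.999 = 152.19 g/mol.

152.19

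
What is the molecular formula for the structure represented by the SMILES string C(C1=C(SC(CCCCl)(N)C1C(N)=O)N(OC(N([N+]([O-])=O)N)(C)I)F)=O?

C11H17ClFIN6O5S

Heavy atoms from the SMILES: 11 C, 1 Cl, 1 F, 1 I, 6 N, 5 O, 1 S.
Implicit hydrogens by atom environment:
  5 × C: no H
  4 × O: no H
  3 × C: 2 H each → 6
  3 × N: 2 H each → 6
  2 × C: 1 H each → 2
  2 × N: no H
  1 × C: 3 H
  1 × Cl: no H
  1 × F: no H
  1 × I: no H
  1 × N (charge +1): no H
  1 × O (charge -1): no H
  1 × S: no H
  Total hydrogens = 17.
Molecular formula: C11H17ClFIN6O5S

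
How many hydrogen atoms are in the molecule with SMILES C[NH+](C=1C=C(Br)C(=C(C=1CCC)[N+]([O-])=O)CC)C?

20

Hydrogens are implicit in SMILES; fill each atom to its normal valence:
  5 × C (aromatic): no H
  4 × C: 3 H each → 12
  3 × C: 2 H each → 6
  1 × Br: no H
  1 × C (aromatic): 1 H
  1 × N (charge +1): 1 H
  1 × N (charge +1): no H
  1 × O: no H
  1 × O (charge -1): no H
  Total hydrogens = 20.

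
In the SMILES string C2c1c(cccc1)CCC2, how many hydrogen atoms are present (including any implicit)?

12

Hydrogens are implicit in SMILES; fill each atom to its normal valence:
  4 × C: 2 H each → 8
  4 × C (aromatic): 1 H each → 4
  2 × C (aromatic): no H
  Total hydrogens = 12.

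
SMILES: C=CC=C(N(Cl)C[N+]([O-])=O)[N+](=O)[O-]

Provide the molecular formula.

C5H6ClN3O4

Heavy atoms from the SMILES: 5 C, 1 Cl, 3 N, 4 O.
Implicit hydrogens by atom environment:
  2 × C: 2 H each → 4
  2 × C: 1 H each → 2
  2 × N (charge +1): no H
  2 × O: no H
  2 × O (charge -1): no H
  1 × C: no H
  1 × Cl: no H
  1 × N: no H
  Total hydrogens = 6.
Molecular formula: C5H6ClN3O4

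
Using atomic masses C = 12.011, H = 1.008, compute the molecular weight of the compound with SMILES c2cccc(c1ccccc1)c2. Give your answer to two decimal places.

154.21

Molecular formula: C12H10.
M = 12×12.011 + 10×1.008 = 154.21 g/mol.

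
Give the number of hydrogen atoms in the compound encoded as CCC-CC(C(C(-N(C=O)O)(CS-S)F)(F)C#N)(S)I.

15

Hydrogens are implicit in SMILES; fill each atom to its normal valence:
  4 × C: 2 H each → 8
  4 × C: no H
  2 × F: no H
  2 × N: no H
  2 × S: 1 H each → 2
  1 × C: 3 H
  1 × C: 1 H
  1 × I: no H
  1 × O: 1 H
  1 × O: no H
  1 × S: no H
  Total hydrogens = 15.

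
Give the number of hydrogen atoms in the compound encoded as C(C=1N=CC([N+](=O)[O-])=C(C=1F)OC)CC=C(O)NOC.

Hydrogens are implicit in SMILES; fill each atom to its normal valence:
  4 × C (aromatic): no H
  3 × O: no H
  2 × C: 3 H each → 6
  2 × C: 2 H each → 4
  1 × C (aromatic): 1 H
  1 × C: 1 H
  1 × C: no H
  1 × F: no H
  1 × N: 1 H
  1 × N (aromatic): no H
  1 × N (charge +1): no H
  1 × O: 1 H
  1 × O (charge -1): no H
  Total hydrogens = 14.

14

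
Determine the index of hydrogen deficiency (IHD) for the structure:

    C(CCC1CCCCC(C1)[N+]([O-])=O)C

Molecular formula from the SMILES: C11H21NO2.
DoU = (2C + 2 + N − H − X)/2 = (2·11 + 2 + 1 − 21 − 0)/2 = 4/2 = 2.
(Structurally: 1 ring(s) + 1 π bond(s) = 2.)

2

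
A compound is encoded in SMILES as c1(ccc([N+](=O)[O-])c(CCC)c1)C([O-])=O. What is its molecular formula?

Heavy atoms from the SMILES: 10 C, 1 N, 4 O.
Implicit hydrogens by atom environment:
  3 × C (aromatic): 1 H each → 3
  3 × C (aromatic): no H
  2 × C: 2 H each → 4
  2 × O: no H
  2 × O (charge -1): no H
  1 × C: 3 H
  1 × C: no H
  1 × N (charge +1): no H
  Total hydrogens = 10.
Net charge -1.
Molecular formula: C10H10NO4-

C10H10NO4-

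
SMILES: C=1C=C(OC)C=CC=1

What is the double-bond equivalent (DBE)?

4

Molecular formula from the SMILES: C7H8O.
DoU = (2C + 2 + N − H − X)/2 = (2·7 + 2 + 0 − 8 − 0)/2 = 8/2 = 4.
(Structurally: 1 ring(s) + 3 π bond(s) = 4.)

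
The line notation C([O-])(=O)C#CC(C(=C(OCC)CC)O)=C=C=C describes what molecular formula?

Heavy atoms from the SMILES: 13 C, 4 O.
Implicit hydrogens by atom environment:
  8 × C: no H
  3 × C: 2 H each → 6
  2 × C: 3 H each → 6
  2 × O: no H
  1 × O: 1 H
  1 × O (charge -1): no H
  Total hydrogens = 13.
Net charge -1.
Molecular formula: C13H13O4-

C13H13O4-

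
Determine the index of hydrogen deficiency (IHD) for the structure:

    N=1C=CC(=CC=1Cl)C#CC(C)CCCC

Molecular formula from the SMILES: C13H16ClN.
DoU = (2C + 2 + N − H − X)/2 = (2·13 + 2 + 1 − 16 − 1)/2 = 12/2 = 6.
(Structurally: 1 ring(s) + 5 π bond(s) = 6.)

6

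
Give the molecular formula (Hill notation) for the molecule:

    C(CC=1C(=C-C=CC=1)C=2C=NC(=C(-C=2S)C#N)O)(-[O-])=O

Heavy atoms from the SMILES: 14 C, 2 N, 3 O, 1 S.
Implicit hydrogens by atom environment:
  6 × C (aromatic): no H
  5 × C (aromatic): 1 H each → 5
  2 × C: no H
  1 × C: 2 H
  1 × N (aromatic): no H
  1 × N: no H
  1 × O: 1 H
  1 × O: no H
  1 × O (charge -1): no H
  1 × S: 1 H
  Total hydrogens = 9.
Net charge -1.
Molecular formula: C14H9N2O3S-

C14H9N2O3S-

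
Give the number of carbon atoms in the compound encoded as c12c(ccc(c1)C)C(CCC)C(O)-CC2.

The symbol for carbon appears 14 times in the SMILES. Lowercase c denotes aromatic carbon and counts toward C.

14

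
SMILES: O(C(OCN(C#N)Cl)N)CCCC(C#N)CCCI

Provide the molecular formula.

Heavy atoms from the SMILES: 11 C, 1 Cl, 1 I, 4 N, 2 O.
Implicit hydrogens by atom environment:
  7 × C: 2 H each → 14
  3 × N: no H
  2 × C: 1 H each → 2
  2 × C: no H
  2 × O: no H
  1 × Cl: no H
  1 × I: no H
  1 × N: 2 H
  Total hydrogens = 18.
Molecular formula: C11H18ClIN4O2

C11H18ClIN4O2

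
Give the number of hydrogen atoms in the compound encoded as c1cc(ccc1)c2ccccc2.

Hydrogens are implicit in SMILES; fill each atom to its normal valence:
  10 × C (aromatic): 1 H each → 10
  2 × C (aromatic): no H
  Total hydrogens = 10.

10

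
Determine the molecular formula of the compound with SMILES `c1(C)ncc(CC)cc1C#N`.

C9H10N2

Heavy atoms from the SMILES: 9 C, 2 N.
Implicit hydrogens by atom environment:
  3 × C (aromatic): no H
  2 × C: 3 H each → 6
  2 × C (aromatic): 1 H each → 2
  1 × C: 2 H
  1 × C: no H
  1 × N (aromatic): no H
  1 × N: no H
  Total hydrogens = 10.
Molecular formula: C9H10N2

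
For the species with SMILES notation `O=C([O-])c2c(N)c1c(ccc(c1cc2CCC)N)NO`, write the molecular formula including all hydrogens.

Heavy atoms from the SMILES: 14 C, 3 N, 3 O.
Implicit hydrogens by atom environment:
  7 × C (aromatic): no H
  3 × C (aromatic): 1 H each → 3
  2 × C: 2 H each → 4
  2 × N: 2 H each → 4
  1 × C: 3 H
  1 × C: no H
  1 × N: 1 H
  1 × O: 1 H
  1 × O: no H
  1 × O (charge -1): no H
  Total hydrogens = 16.
Net charge -1.
Molecular formula: C14H16N3O3-

C14H16N3O3-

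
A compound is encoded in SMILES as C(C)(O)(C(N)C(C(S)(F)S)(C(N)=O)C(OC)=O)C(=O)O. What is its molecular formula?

C9H15FN2O6S2

Heavy atoms from the SMILES: 9 C, 1 F, 2 N, 6 O, 2 S.
Implicit hydrogens by atom environment:
  6 × C: no H
  4 × O: no H
  2 × C: 3 H each → 6
  2 × N: 2 H each → 4
  2 × O: 1 H each → 2
  2 × S: 1 H each → 2
  1 × C: 1 H
  1 × F: no H
  Total hydrogens = 15.
Molecular formula: C9H15FN2O6S2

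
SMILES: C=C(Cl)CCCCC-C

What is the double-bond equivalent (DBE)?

Molecular formula from the SMILES: C8H15Cl.
DoU = (2C + 2 + N − H − X)/2 = (2·8 + 2 + 0 − 15 − 1)/2 = 2/2 = 1.
(Structurally: 0 ring(s) + 1 π bond(s) = 1.)

1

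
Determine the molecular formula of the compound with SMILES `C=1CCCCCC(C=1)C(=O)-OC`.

C10H16O2

Heavy atoms from the SMILES: 10 C, 2 O.
Implicit hydrogens by atom environment:
  5 × C: 2 H each → 10
  3 × C: 1 H each → 3
  2 × O: no H
  1 × C: 3 H
  1 × C: no H
  Total hydrogens = 16.
Molecular formula: C10H16O2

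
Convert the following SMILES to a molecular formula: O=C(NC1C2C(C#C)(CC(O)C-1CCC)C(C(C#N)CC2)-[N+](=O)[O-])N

C17H24N4O4

Heavy atoms from the SMILES: 17 C, 4 N, 4 O.
Implicit hydrogens by atom environment:
  7 × C: 1 H each → 7
  5 × C: 2 H each → 10
  4 × C: no H
  2 × O: no H
  1 × C: 3 H
  1 × N: 2 H
  1 × N: 1 H
  1 × N (charge +1): no H
  1 × N: no H
  1 × O: 1 H
  1 × O (charge -1): no H
  Total hydrogens = 24.
Molecular formula: C17H24N4O4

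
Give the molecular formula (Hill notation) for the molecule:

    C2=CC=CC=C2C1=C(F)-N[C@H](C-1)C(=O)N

Heavy atoms from the SMILES: 11 C, 1 F, 2 N, 1 O.
Implicit hydrogens by atom environment:
  5 × C (aromatic): 1 H each → 5
  3 × C: no H
  1 × C: 2 H
  1 × C: 1 H
  1 × C (aromatic): no H
  1 × F: no H
  1 × N: 2 H
  1 × N: 1 H
  1 × O: no H
  Total hydrogens = 11.
Molecular formula: C11H11FN2O

C11H11FN2O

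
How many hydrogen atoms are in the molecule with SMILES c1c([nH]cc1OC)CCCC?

Hydrogens are implicit in SMILES; fill each atom to its normal valence:
  3 × C: 2 H each → 6
  2 × C: 3 H each → 6
  2 × C (aromatic): 1 H each → 2
  2 × C (aromatic): no H
  1 × N (aromatic): 1 H
  1 × O: no H
  Total hydrogens = 15.

15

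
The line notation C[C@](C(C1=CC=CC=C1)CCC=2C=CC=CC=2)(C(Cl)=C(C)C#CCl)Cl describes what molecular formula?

Heavy atoms from the SMILES: 22 C, 3 Cl.
Implicit hydrogens by atom environment:
  10 × C (aromatic): 1 H each → 10
  5 × C: no H
  3 × Cl: no H
  2 × C: 3 H each → 6
  2 × C: 2 H each → 4
  2 × C (aromatic): no H
  1 × C: 1 H
  Total hydrogens = 21.
Molecular formula: C22H21Cl3

C22H21Cl3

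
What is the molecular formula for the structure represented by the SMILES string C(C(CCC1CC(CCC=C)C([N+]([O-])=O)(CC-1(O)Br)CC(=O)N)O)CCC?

C19H33BrN2O5

Heavy atoms from the SMILES: 1 Br, 19 C, 2 N, 5 O.
Implicit hydrogens by atom environment:
  11 × C: 2 H each → 22
  4 × C: 1 H each → 4
  3 × C: no H
  2 × O: 1 H each → 2
  2 × O: no H
  1 × Br: no H
  1 × C: 3 H
  1 × N: 2 H
  1 × N (charge +1): no H
  1 × O (charge -1): no H
  Total hydrogens = 33.
Molecular formula: C19H33BrN2O5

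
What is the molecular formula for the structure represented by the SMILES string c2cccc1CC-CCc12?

Heavy atoms from the SMILES: 10 C.
Implicit hydrogens by atom environment:
  4 × C: 2 H each → 8
  4 × C (aromatic): 1 H each → 4
  2 × C (aromatic): no H
  Total hydrogens = 12.
Molecular formula: C10H12

C10H12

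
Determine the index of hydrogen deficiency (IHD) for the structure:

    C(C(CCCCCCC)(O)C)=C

1

Molecular formula from the SMILES: C11H22O.
DoU = (2C + 2 + N − H − X)/2 = (2·11 + 2 + 0 − 22 − 0)/2 = 2/2 = 1.
(Structurally: 0 ring(s) + 1 π bond(s) = 1.)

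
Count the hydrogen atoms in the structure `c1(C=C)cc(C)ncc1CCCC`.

17

Hydrogens are implicit in SMILES; fill each atom to its normal valence:
  4 × C: 2 H each → 8
  3 × C (aromatic): no H
  2 × C: 3 H each → 6
  2 × C (aromatic): 1 H each → 2
  1 × C: 1 H
  1 × N (aromatic): no H
  Total hydrogens = 17.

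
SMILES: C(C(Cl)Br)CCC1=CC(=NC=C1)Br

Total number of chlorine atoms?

The symbol for chlorine appears 1 time in the SMILES.

1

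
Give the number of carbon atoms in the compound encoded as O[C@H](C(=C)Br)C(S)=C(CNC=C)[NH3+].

The symbol for carbon appears 8 times in the SMILES.

8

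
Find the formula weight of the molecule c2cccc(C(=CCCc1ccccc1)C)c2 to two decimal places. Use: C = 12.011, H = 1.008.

222.33

Molecular formula: C17H18.
M = 17×12.011 + 18×1.008 = 222.33 g/mol.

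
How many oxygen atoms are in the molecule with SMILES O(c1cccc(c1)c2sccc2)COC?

2

The symbol for oxygen appears 2 times in the SMILES.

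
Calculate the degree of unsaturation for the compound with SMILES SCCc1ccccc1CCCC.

4

Molecular formula from the SMILES: C12H18S.
DoU = (2C + 2 + N − H − X)/2 = (2·12 + 2 + 0 − 18 − 0)/2 = 8/2 = 4.
(Structurally: 1 ring(s) + 3 π bond(s) = 4.)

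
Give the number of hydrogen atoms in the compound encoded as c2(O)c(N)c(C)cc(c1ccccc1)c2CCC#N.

Hydrogens are implicit in SMILES; fill each atom to its normal valence:
  6 × C (aromatic): 1 H each → 6
  6 × C (aromatic): no H
  2 × C: 2 H each → 4
  1 × C: 3 H
  1 × C: no H
  1 × N: 2 H
  1 × N: no H
  1 × O: 1 H
  Total hydrogens = 16.

16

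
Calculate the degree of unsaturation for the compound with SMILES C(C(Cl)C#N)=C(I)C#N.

5

Molecular formula from the SMILES: C5H2ClIN2.
DoU = (2C + 2 + N − H − X)/2 = (2·5 + 2 + 2 − 2 − 2)/2 = 10/2 = 5.
(Structurally: 0 ring(s) + 5 π bond(s) = 5.)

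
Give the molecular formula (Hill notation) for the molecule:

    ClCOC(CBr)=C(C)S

Heavy atoms from the SMILES: 1 Br, 5 C, 1 Cl, 1 O, 1 S.
Implicit hydrogens by atom environment:
  2 × C: 2 H each → 4
  2 × C: no H
  1 × Br: no H
  1 × C: 3 H
  1 × Cl: no H
  1 × O: no H
  1 × S: 1 H
  Total hydrogens = 8.
Molecular formula: C5H8BrClOS

C5H8BrClOS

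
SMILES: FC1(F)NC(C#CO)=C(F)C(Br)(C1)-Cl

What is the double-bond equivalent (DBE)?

Molecular formula from the SMILES: C7H4BrClF3NO.
DoU = (2C + 2 + N − H − X)/2 = (2·7 + 2 + 1 − 4 − 5)/2 = 8/2 = 4.
(Structurally: 1 ring(s) + 3 π bond(s) = 4.)

4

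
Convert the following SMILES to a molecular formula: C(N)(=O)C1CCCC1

Heavy atoms from the SMILES: 6 C, 1 N, 1 O.
Implicit hydrogens by atom environment:
  4 × C: 2 H each → 8
  1 × C: 1 H
  1 × C: no H
  1 × N: 2 H
  1 × O: no H
  Total hydrogens = 11.
Molecular formula: C6H11NO

C6H11NO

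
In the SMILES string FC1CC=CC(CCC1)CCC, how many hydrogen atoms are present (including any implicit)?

19

Hydrogens are implicit in SMILES; fill each atom to its normal valence:
  6 × C: 2 H each → 12
  4 × C: 1 H each → 4
  1 × C: 3 H
  1 × F: no H
  Total hydrogens = 19.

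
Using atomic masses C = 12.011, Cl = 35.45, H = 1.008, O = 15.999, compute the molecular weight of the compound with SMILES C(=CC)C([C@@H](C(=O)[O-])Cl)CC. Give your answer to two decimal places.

Molecular formula: C8H12ClO2-.
M = 8×12.011 + 1×35.45 + 12×1.008 + 2×15.999 = 175.63 g/mol.

175.63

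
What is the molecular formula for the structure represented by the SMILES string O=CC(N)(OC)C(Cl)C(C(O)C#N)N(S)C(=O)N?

C8H13ClN4O4S

Heavy atoms from the SMILES: 8 C, 1 Cl, 4 N, 4 O, 1 S.
Implicit hydrogens by atom environment:
  4 × C: 1 H each → 4
  3 × C: no H
  3 × O: no H
  2 × N: 2 H each → 4
  2 × N: no H
  1 × C: 3 H
  1 × Cl: no H
  1 × O: 1 H
  1 × S: 1 H
  Total hydrogens = 13.
Molecular formula: C8H13ClN4O4S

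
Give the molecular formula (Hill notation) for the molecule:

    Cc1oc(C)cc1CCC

C9H14O

Heavy atoms from the SMILES: 9 C, 1 O.
Implicit hydrogens by atom environment:
  3 × C: 3 H each → 9
  3 × C (aromatic): no H
  2 × C: 2 H each → 4
  1 × C (aromatic): 1 H
  1 × O (aromatic): no H
  Total hydrogens = 14.
Molecular formula: C9H14O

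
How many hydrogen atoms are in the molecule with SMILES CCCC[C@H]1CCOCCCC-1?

22

Hydrogens are implicit in SMILES; fill each atom to its normal valence:
  9 × C: 2 H each → 18
  1 × C: 3 H
  1 × C: 1 H
  1 × O: no H
  Total hydrogens = 22.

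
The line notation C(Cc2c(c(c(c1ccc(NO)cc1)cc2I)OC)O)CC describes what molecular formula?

C17H20INO3

Heavy atoms from the SMILES: 17 C, 1 I, 1 N, 3 O.
Implicit hydrogens by atom environment:
  7 × C (aromatic): no H
  5 × C (aromatic): 1 H each → 5
  3 × C: 2 H each → 6
  2 × C: 3 H each → 6
  2 × O: 1 H each → 2
  1 × I: no H
  1 × N: 1 H
  1 × O: no H
  Total hydrogens = 20.
Molecular formula: C17H20INO3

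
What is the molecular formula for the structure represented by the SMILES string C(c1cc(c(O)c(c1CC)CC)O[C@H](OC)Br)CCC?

C16H25BrO3

Heavy atoms from the SMILES: 1 Br, 16 C, 3 O.
Implicit hydrogens by atom environment:
  5 × C: 2 H each → 10
  5 × C (aromatic): no H
  4 × C: 3 H each → 12
  2 × O: no H
  1 × Br: no H
  1 × C (aromatic): 1 H
  1 × C: 1 H
  1 × O: 1 H
  Total hydrogens = 25.
Molecular formula: C16H25BrO3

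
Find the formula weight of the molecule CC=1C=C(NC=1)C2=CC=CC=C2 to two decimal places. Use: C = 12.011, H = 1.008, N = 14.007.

Molecular formula: C11H11N.
M = 11×12.011 + 11×1.008 + 1×14.007 = 157.22 g/mol.

157.22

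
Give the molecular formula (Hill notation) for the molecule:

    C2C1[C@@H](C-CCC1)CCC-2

Heavy atoms from the SMILES: 10 C.
Implicit hydrogens by atom environment:
  8 × C: 2 H each → 16
  2 × C: 1 H each → 2
  Total hydrogens = 18.
Molecular formula: C10H18

C10H18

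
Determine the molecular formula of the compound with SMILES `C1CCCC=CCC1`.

C8H14

Heavy atoms from the SMILES: 8 C.
Implicit hydrogens by atom environment:
  6 × C: 2 H each → 12
  2 × C: 1 H each → 2
  Total hydrogens = 14.
Molecular formula: C8H14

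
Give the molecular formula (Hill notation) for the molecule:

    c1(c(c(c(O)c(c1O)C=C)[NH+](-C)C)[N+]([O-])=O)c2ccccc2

C16H17N2O4+

Heavy atoms from the SMILES: 16 C, 2 N, 4 O.
Implicit hydrogens by atom environment:
  7 × C (aromatic): no H
  5 × C (aromatic): 1 H each → 5
  2 × C: 3 H each → 6
  2 × O: 1 H each → 2
  1 × C: 2 H
  1 × C: 1 H
  1 × N (charge +1): 1 H
  1 × N (charge +1): no H
  1 × O: no H
  1 × O (charge -1): no H
  Total hydrogens = 17.
Net charge +1.
Molecular formula: C16H17N2O4+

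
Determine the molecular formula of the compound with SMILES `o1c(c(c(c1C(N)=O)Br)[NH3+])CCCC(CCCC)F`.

Heavy atoms from the SMILES: 1 Br, 13 C, 1 F, 2 N, 2 O.
Implicit hydrogens by atom environment:
  6 × C: 2 H each → 12
  4 × C (aromatic): no H
  1 × Br: no H
  1 × C: 3 H
  1 × C: 1 H
  1 × C: no H
  1 × F: no H
  1 × N (charge +1): 3 H
  1 × N: 2 H
  1 × O (aromatic): no H
  1 × O: no H
  Total hydrogens = 21.
Net charge +1.
Molecular formula: C13H21BrFN2O2+

C13H21BrFN2O2+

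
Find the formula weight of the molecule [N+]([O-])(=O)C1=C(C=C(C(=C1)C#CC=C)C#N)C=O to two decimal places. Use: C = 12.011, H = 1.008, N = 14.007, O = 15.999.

Molecular formula: C12H6N2O3.
M = 12×12.011 + 6×1.008 + 2×14.007 + 3×15.999 = 226.19 g/mol.

226.19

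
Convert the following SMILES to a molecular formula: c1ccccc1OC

C7H8O

Heavy atoms from the SMILES: 7 C, 1 O.
Implicit hydrogens by atom environment:
  5 × C (aromatic): 1 H each → 5
  1 × C: 3 H
  1 × C (aromatic): no H
  1 × O: no H
  Total hydrogens = 8.
Molecular formula: C7H8O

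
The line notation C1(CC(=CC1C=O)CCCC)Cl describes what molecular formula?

C10H15ClO

Heavy atoms from the SMILES: 10 C, 1 Cl, 1 O.
Implicit hydrogens by atom environment:
  4 × C: 2 H each → 8
  4 × C: 1 H each → 4
  1 × C: 3 H
  1 × C: no H
  1 × Cl: no H
  1 × O: no H
  Total hydrogens = 15.
Molecular formula: C10H15ClO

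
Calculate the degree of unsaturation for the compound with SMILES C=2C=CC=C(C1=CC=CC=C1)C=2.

8

Molecular formula from the SMILES: C12H10.
DoU = (2C + 2 + N − H − X)/2 = (2·12 + 2 + 0 − 10 − 0)/2 = 16/2 = 8.
(Structurally: 2 ring(s) + 6 π bond(s) = 8.)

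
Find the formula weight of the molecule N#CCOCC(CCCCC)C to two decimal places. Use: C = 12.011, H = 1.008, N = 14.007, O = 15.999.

Molecular formula: C10H19NO.
M = 10×12.011 + 19×1.008 + 1×14.007 + 1×15.999 = 169.27 g/mol.

169.27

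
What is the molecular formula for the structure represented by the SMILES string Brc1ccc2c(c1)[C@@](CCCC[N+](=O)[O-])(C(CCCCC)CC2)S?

Heavy atoms from the SMILES: 1 Br, 19 C, 1 N, 2 O, 1 S.
Implicit hydrogens by atom environment:
  10 × C: 2 H each → 20
  3 × C (aromatic): 1 H each → 3
  3 × C (aromatic): no H
  1 × Br: no H
  1 × C: 3 H
  1 × C: 1 H
  1 × C: no H
  1 × N (charge +1): no H
  1 × O: no H
  1 × O (charge -1): no H
  1 × S: 1 H
  Total hydrogens = 28.
Molecular formula: C19H28BrNO2S

C19H28BrNO2S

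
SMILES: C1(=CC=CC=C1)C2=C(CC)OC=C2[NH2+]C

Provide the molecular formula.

Heavy atoms from the SMILES: 13 C, 1 N, 1 O.
Implicit hydrogens by atom environment:
  6 × C (aromatic): 1 H each → 6
  4 × C (aromatic): no H
  2 × C: 3 H each → 6
  1 × C: 2 H
  1 × N (charge +1): 2 H
  1 × O (aromatic): no H
  Total hydrogens = 16.
Net charge +1.
Molecular formula: C13H16NO+

C13H16NO+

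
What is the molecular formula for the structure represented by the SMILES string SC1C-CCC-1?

Heavy atoms from the SMILES: 5 C, 1 S.
Implicit hydrogens by atom environment:
  4 × C: 2 H each → 8
  1 × C: 1 H
  1 × S: 1 H
  Total hydrogens = 10.
Molecular formula: C5H10S

C5H10S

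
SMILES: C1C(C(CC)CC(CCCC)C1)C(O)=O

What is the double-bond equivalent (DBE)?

Molecular formula from the SMILES: C13H24O2.
DoU = (2C + 2 + N − H − X)/2 = (2·13 + 2 + 0 − 24 − 0)/2 = 4/2 = 2.
(Structurally: 1 ring(s) + 1 π bond(s) = 2.)

2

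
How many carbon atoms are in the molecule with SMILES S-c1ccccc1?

The symbol for carbon appears 6 times in the SMILES. Lowercase c denotes aromatic carbon and counts toward C.

6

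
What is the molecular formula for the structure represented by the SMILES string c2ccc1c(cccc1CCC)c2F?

C13H13F

Heavy atoms from the SMILES: 13 C, 1 F.
Implicit hydrogens by atom environment:
  6 × C (aromatic): 1 H each → 6
  4 × C (aromatic): no H
  2 × C: 2 H each → 4
  1 × C: 3 H
  1 × F: no H
  Total hydrogens = 13.
Molecular formula: C13H13F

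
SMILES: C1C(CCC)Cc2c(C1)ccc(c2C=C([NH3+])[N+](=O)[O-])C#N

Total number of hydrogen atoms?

20

Hydrogens are implicit in SMILES; fill each atom to its normal valence:
  5 × C: 2 H each → 10
  4 × C (aromatic): no H
  2 × C (aromatic): 1 H each → 2
  2 × C: 1 H each → 2
  2 × C: no H
  1 × C: 3 H
  1 × N (charge +1): 3 H
  1 × N (charge +1): no H
  1 × N: no H
  1 × O: no H
  1 × O (charge -1): no H
  Total hydrogens = 20.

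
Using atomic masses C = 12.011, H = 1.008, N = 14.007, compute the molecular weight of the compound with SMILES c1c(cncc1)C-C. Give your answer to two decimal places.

107.16

Molecular formula: C7H9N.
M = 7×12.011 + 9×1.008 + 1×14.007 = 107.16 g/mol.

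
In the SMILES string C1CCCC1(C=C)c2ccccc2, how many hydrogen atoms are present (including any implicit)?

Hydrogens are implicit in SMILES; fill each atom to its normal valence:
  5 × C: 2 H each → 10
  5 × C (aromatic): 1 H each → 5
  1 × C: 1 H
  1 × C: no H
  1 × C (aromatic): no H
  Total hydrogens = 16.

16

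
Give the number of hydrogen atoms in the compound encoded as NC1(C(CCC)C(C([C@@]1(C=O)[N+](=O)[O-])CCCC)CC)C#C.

28

Hydrogens are implicit in SMILES; fill each atom to its normal valence:
  6 × C: 2 H each → 12
  5 × C: 1 H each → 5
  3 × C: 3 H each → 9
  3 × C: no H
  2 × O: no H
  1 × N: 2 H
  1 × N (charge +1): no H
  1 × O (charge -1): no H
  Total hydrogens = 28.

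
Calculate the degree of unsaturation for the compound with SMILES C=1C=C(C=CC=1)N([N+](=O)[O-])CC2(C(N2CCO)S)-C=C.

Molecular formula from the SMILES: C13H17N3O3S.
DoU = (2C + 2 + N − H − X)/2 = (2·13 + 2 + 3 − 17 − 0)/2 = 14/2 = 7.
(Structurally: 2 ring(s) + 5 π bond(s) = 7.)

7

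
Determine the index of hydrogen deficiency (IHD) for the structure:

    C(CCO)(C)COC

0

Molecular formula from the SMILES: C6H14O2.
DoU = (2C + 2 + N − H − X)/2 = (2·6 + 2 + 0 − 14 − 0)/2 = 0/2 = 0.
(Structurally: 0 ring(s) + 0 π bond(s) = 0.)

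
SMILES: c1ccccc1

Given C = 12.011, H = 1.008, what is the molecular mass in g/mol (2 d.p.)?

Molecular formula: C6H6.
M = 6×12.011 + 6×1.008 = 78.11 g/mol.

78.11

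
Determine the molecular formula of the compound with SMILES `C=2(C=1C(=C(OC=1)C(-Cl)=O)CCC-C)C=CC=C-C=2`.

C15H15ClO2

Heavy atoms from the SMILES: 15 C, 1 Cl, 2 O.
Implicit hydrogens by atom environment:
  6 × C (aromatic): 1 H each → 6
  4 × C (aromatic): no H
  3 × C: 2 H each → 6
  1 × C: 3 H
  1 × C: no H
  1 × Cl: no H
  1 × O (aromatic): no H
  1 × O: no H
  Total hydrogens = 15.
Molecular formula: C15H15ClO2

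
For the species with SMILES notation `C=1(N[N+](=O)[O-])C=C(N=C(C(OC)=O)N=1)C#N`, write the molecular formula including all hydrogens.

C7H5N5O4

Heavy atoms from the SMILES: 7 C, 5 N, 4 O.
Implicit hydrogens by atom environment:
  3 × C (aromatic): no H
  3 × O: no H
  2 × C: no H
  2 × N (aromatic): no H
  1 × C: 3 H
  1 × C (aromatic): 1 H
  1 × N: 1 H
  1 × N: no H
  1 × N (charge +1): no H
  1 × O (charge -1): no H
  Total hydrogens = 5.
Molecular formula: C7H5N5O4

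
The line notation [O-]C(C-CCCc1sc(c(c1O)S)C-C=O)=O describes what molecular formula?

Heavy atoms from the SMILES: 11 C, 4 O, 2 S.
Implicit hydrogens by atom environment:
  5 × C: 2 H each → 10
  4 × C (aromatic): no H
  2 × O: no H
  1 × C: 1 H
  1 × C: no H
  1 × O: 1 H
  1 × O (charge -1): no H
  1 × S: 1 H
  1 × S (aromatic): no H
  Total hydrogens = 13.
Net charge -1.
Molecular formula: C11H13O4S2-

C11H13O4S2-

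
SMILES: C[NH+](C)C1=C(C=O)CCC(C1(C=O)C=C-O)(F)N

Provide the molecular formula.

Heavy atoms from the SMILES: 12 C, 1 F, 2 N, 3 O.
Implicit hydrogens by atom environment:
  4 × C: 1 H each → 4
  4 × C: no H
  2 × C: 3 H each → 6
  2 × C: 2 H each → 4
  2 × O: no H
  1 × F: no H
  1 × N: 2 H
  1 × N (charge +1): 1 H
  1 × O: 1 H
  Total hydrogens = 18.
Net charge +1.
Molecular formula: C12H18FN2O3+

C12H18FN2O3+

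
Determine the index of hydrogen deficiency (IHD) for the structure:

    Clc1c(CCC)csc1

3

Molecular formula from the SMILES: C7H9ClS.
DoU = (2C + 2 + N − H − X)/2 = (2·7 + 2 + 0 − 9 − 1)/2 = 6/2 = 3.
(Structurally: 1 ring(s) + 2 π bond(s) = 3.)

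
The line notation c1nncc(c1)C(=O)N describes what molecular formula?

Heavy atoms from the SMILES: 5 C, 3 N, 1 O.
Implicit hydrogens by atom environment:
  3 × C (aromatic): 1 H each → 3
  2 × N (aromatic): no H
  1 × C (aromatic): no H
  1 × C: no H
  1 × N: 2 H
  1 × O: no H
  Total hydrogens = 5.
Molecular formula: C5H5N3O

C5H5N3O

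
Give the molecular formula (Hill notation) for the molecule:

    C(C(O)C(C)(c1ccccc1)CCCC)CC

C16H26O

Heavy atoms from the SMILES: 16 C, 1 O.
Implicit hydrogens by atom environment:
  5 × C: 2 H each → 10
  5 × C (aromatic): 1 H each → 5
  3 × C: 3 H each → 9
  1 × C: 1 H
  1 × C: no H
  1 × C (aromatic): no H
  1 × O: 1 H
  Total hydrogens = 26.
Molecular formula: C16H26O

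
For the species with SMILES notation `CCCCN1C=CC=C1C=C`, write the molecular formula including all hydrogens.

C10H15N

Heavy atoms from the SMILES: 10 C, 1 N.
Implicit hydrogens by atom environment:
  4 × C: 2 H each → 8
  3 × C (aromatic): 1 H each → 3
  1 × C: 3 H
  1 × C: 1 H
  1 × C (aromatic): no H
  1 × N (aromatic): no H
  Total hydrogens = 15.
Molecular formula: C10H15N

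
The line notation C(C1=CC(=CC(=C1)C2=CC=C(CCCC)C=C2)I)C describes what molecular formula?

Heavy atoms from the SMILES: 18 C, 1 I.
Implicit hydrogens by atom environment:
  7 × C (aromatic): 1 H each → 7
  5 × C (aromatic): no H
  4 × C: 2 H each → 8
  2 × C: 3 H each → 6
  1 × I: no H
  Total hydrogens = 21.
Molecular formula: C18H21I

C18H21I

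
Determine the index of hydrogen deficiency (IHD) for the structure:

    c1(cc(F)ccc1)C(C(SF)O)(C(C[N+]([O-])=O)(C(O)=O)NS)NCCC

6

Molecular formula from the SMILES: C14H19F2N3O5S2.
DoU = (2C + 2 + N − H − X)/2 = (2·14 + 2 + 3 − 19 − 2)/2 = 12/2 = 6.
(Structurally: 1 ring(s) + 5 π bond(s) = 6.)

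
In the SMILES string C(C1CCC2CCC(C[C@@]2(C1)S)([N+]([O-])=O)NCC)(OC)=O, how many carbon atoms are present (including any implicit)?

14

The symbol for carbon appears 14 times in the SMILES.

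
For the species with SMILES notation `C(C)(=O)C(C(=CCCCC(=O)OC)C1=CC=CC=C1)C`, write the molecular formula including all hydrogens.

C17H22O3

Heavy atoms from the SMILES: 17 C, 3 O.
Implicit hydrogens by atom environment:
  5 × C (aromatic): 1 H each → 5
  3 × C: 3 H each → 9
  3 × C: 2 H each → 6
  3 × C: no H
  3 × O: no H
  2 × C: 1 H each → 2
  1 × C (aromatic): no H
  Total hydrogens = 22.
Molecular formula: C17H22O3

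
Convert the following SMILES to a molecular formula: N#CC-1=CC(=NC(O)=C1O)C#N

C7H3N3O2

Heavy atoms from the SMILES: 7 C, 3 N, 2 O.
Implicit hydrogens by atom environment:
  4 × C (aromatic): no H
  2 × C: no H
  2 × N: no H
  2 × O: 1 H each → 2
  1 × C (aromatic): 1 H
  1 × N (aromatic): no H
  Total hydrogens = 3.
Molecular formula: C7H3N3O2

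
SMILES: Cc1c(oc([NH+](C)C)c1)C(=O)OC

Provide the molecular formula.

Heavy atoms from the SMILES: 9 C, 1 N, 3 O.
Implicit hydrogens by atom environment:
  4 × C: 3 H each → 12
  3 × C (aromatic): no H
  2 × O: no H
  1 × C (aromatic): 1 H
  1 × C: no H
  1 × N (charge +1): 1 H
  1 × O (aromatic): no H
  Total hydrogens = 14.
Net charge +1.
Molecular formula: C9H14NO3+

C9H14NO3+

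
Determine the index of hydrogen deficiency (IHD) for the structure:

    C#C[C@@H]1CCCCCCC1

3

Molecular formula from the SMILES: C10H16.
DoU = (2C + 2 + N − H − X)/2 = (2·10 + 2 + 0 − 16 − 0)/2 = 6/2 = 3.
(Structurally: 1 ring(s) + 2 π bond(s) = 3.)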